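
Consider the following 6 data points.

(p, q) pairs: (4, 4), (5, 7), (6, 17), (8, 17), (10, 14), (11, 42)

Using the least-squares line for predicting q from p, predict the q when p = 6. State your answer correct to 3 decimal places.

n = 6, Σx = 44, Σy = 101, Σxy = 891, Σx² = 362
Sxx = Σx² − (Σx)²/n = 362 − 322.666667 = 39.333333
Sxy = Σxy − (Σx)(Σy)/n = 891 − 740.666667 = 150.333333
b = Sxy/Sxx = 150.333333/39.333333 = 3.822034
a = ȳ − b·x̄ = 16.833333 − 3.822034·7.333333 = -11.194915
ŷ(6) = a + b·6 = -11.194915 + 3.822034·6 = 11.737288

11.737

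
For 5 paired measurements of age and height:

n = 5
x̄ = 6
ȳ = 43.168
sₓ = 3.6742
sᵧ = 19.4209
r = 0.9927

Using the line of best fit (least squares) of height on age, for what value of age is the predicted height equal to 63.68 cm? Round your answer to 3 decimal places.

9.909

b = r · sᵧ/sₓ = 0.9927 · 19.4209/3.6742 = 5.247163
a = ȳ − b·x̄ = 43.168 − 5.247163·6 = 11.685020
Set a + b·x = 63.68: x = (63.68 − 11.685020) / 5.247163 = 9.909160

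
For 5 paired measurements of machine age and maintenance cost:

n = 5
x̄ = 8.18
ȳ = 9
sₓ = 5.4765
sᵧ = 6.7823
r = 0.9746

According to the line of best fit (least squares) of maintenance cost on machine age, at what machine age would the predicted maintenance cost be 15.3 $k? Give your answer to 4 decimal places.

b = r · sᵧ/sₓ = 0.9746 · 6.7823/5.4765 = 1.206981
a = ȳ − b·x̄ = 9 − 1.206981·8.18 = -0.873102
Set a + b·x = 15.3: x = (15.3 − (-0.873102)) / 1.206981 = 13.399636

13.3996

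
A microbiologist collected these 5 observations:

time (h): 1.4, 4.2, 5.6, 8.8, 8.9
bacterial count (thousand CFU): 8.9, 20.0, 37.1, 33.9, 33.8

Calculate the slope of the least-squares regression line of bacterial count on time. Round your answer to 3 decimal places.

3.219

n = 5, Σx = 28.9, Σy = 133.7, Σxy = 903.36, Σx² = 207.61
Sxx = Σx² − (Σx)²/n = 207.61 − 167.042 = 40.568
Sxy = Σxy − (Σx)(Σy)/n = 903.36 − 772.786 = 130.574
b = Sxy/Sxx = 130.574/40.568 = 3.218645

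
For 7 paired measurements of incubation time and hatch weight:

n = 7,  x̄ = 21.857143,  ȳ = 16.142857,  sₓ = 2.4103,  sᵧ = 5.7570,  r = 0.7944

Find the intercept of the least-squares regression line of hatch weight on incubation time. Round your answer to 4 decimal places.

b = r · sᵧ/sₓ = 0.7944 · 5.757/2.4103 = 1.897424
a = ȳ − b·x̄ = 16.142857 − 1.897424·21.857143 = -25.329408

-25.3294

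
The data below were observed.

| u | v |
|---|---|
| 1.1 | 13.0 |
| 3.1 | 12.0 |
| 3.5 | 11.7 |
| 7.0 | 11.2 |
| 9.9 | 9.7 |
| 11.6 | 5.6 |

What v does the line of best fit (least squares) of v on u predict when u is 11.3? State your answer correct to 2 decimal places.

n = 6, Σx = 36.2, Σy = 63.2, Σxy = 331.84, Σx² = 304.64
Sxx = Σx² − (Σx)²/n = 304.64 − 218.406667 = 86.233333
Sxy = Σxy − (Σx)(Σy)/n = 331.84 − 381.306667 = -49.466667
b = Sxy/Sxx = -49.466667/86.233333 = -0.573637
a = ȳ − b·x̄ = 10.533333 − (-0.573637)·6.033333 = 13.994279
ŷ(11.3) = a + b·11.3 = 13.994279 + (-0.573637)·11.3 = 7.512176

7.51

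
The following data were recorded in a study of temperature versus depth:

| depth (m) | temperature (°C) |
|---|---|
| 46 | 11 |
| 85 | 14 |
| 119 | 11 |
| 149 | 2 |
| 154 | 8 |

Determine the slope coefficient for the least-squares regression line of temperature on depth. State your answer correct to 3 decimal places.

n = 5, Σx = 553, Σy = 46, Σxy = 4535, Σx² = 69419
Sxx = Σx² − (Σx)²/n = 69419 − 61161.8 = 8257.2
Sxy = Σxy − (Σx)(Σy)/n = 4535 − 5087.6 = -552.6
b = Sxy/Sxx = -552.6/8257.2 = -0.066923

-0.067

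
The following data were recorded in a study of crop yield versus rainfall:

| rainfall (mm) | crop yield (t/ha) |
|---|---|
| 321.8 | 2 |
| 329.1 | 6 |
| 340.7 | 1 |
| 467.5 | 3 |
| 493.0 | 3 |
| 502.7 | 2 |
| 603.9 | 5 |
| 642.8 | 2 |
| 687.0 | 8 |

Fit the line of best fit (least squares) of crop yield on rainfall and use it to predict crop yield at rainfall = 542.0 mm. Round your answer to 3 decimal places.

3.928

n = 9, Σx = 4388.5, Σy = 32, Σxy = 16646.9, Σx² = 2292107.13
Sxx = Σx² − (Σx)²/n = 2292107.13 − 2139881.361111 = 152225.768889
Sxy = Σxy − (Σx)(Σy)/n = 16646.9 − 15603.555556 = 1043.344444
b = Sxy/Sxx = 1043.344444/152225.768889 = 0.006854
a = ȳ − b·x̄ = 3.555556 − 0.006854·487.611111 = 0.213504
ŷ(542.0) = a + b·542.0 = 0.213504 + 0.006854·542 = 3.928333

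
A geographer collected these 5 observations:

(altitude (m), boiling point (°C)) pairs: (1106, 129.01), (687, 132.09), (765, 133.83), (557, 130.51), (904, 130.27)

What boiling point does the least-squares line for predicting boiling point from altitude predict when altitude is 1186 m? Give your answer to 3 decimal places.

129.439

n = 5, Σx = 4019, Σy = 655.71, Σxy = 526268.99, Σx² = 3407895
Sxx = Σx² − (Σx)²/n = 3407895 − 3230472.2 = 177422.8
Sxy = Σxy − (Σx)(Σy)/n = 526268.99 − 527059.698 = -790.708
b = Sxy/Sxx = -790.708/177422.8 = -0.004457
a = ȳ − b·x̄ = 131.142 − (-0.004457)·803.8 = 134.724240
ŷ(1186) = a + b·1186 = 134.724240 + (-0.004457)·1186 = 129.438676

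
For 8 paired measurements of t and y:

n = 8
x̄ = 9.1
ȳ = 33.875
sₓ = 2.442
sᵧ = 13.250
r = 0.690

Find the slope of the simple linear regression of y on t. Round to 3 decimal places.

3.744

b = r · sᵧ/sₓ = 0.69 · 13.25/2.442 = 3.743857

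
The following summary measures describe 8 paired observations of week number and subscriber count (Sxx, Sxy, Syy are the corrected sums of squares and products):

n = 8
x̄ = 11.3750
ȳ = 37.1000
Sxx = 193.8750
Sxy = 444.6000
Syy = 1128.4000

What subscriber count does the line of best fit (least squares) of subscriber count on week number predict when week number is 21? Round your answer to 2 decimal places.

b = Sxy/Sxx = 444.6/193.875 = 2.293230
a = ȳ − b·x̄ = 37.1 − 2.293230·11.375 = 11.014507
ŷ(21) = a + b·21 = 11.014507 + 2.293230·21 = 59.172340

59.17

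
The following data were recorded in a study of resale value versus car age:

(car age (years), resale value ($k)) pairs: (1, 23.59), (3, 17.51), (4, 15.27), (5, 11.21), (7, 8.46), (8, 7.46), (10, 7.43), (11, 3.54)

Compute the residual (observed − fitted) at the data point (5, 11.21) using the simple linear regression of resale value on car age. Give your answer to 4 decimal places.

-2.6299

n = 8, Σx = 49, Σy = 94.47, Σxy = 425.39, Σx² = 385
Sxx = Σx² − (Σx)²/n = 385 − 300.125 = 84.875
Sxy = Σxy − (Σx)(Σy)/n = 425.39 − 578.62875 = -153.23875
b = Sxy/Sxx = -153.23875/84.875 = -1.805464
a = ȳ − b·x̄ = 11.80875 − (-1.805464)·6.125 = 22.867216
ŷ(5) = 22.867216 + (-1.805464)·5 = 13.839897
residual = y − ŷ = 11.21 − 13.839897 = -2.629897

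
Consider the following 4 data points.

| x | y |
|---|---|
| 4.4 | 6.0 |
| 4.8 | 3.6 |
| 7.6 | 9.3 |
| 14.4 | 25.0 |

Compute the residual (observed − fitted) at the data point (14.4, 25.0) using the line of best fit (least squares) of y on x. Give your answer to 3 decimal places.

n = 4, Σx = 31.2, Σy = 43.9, Σxy = 474.36, Σx² = 307.52
Sxx = Σx² − (Σx)²/n = 307.52 − 243.36 = 64.16
Sxy = Σxy − (Σx)(Σy)/n = 474.36 − 342.42 = 131.94
b = Sxy/Sxx = 131.94/64.16 = 2.056421
a = ȳ − b·x̄ = 10.975 − 2.056421·7.8 = -5.065087
ŷ(14.4) = -5.065087 + 2.056421·14.4 = 24.547382
residual = y − ŷ = 25.0 − 24.547382 = 0.452618

0.453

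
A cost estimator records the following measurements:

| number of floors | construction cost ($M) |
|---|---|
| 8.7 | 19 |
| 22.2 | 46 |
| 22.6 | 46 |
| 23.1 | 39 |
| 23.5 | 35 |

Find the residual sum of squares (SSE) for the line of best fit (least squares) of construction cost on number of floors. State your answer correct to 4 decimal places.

119.0798

n = 5, Σx = 100.1, Σy = 185, Σxy = 3949.5, Σx² = 2165.15, Σy² = 7339
Sxx = Σx² − (Σx)²/n = 2165.15 − 2004.002 = 161.148
Sxy = Σxy − (Σx)(Σy)/n = 3949.5 − 3703.7 = 245.8
Syy = Σy² − (Σy)²/n = 7339 − 6845 = 494
b = Sxy/Sxx = 245.8/161.148 = 1.525306
SSE = Syy − b·Sxy = 494 − 1.525306·245.8 = 119.079802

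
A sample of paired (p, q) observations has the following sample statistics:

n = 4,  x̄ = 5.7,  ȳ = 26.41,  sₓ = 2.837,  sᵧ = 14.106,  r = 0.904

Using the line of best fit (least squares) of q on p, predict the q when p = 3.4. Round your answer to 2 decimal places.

16.07

b = r · sᵧ/sₓ = 0.904 · 14.106/2.837 = 4.494827
a = ȳ − b·x̄ = 26.41 − 4.494827·5.7 = 0.789486
ŷ(3.4) = a + b·3.4 = 0.789486 + 4.494827·3.4 = 16.071898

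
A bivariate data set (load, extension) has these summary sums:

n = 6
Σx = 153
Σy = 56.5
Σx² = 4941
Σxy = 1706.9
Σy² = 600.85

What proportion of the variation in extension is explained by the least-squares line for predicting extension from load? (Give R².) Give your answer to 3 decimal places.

Sxx = Σx² − (Σx)²/n = 4941 − 3901.5 = 1039.5
Sxy = Σxy − (Σx)(Σy)/n = 1706.9 − 1440.75 = 266.15
Syy = Σy² − (Σy)²/n = 600.85 − 532.041667 = 68.808333
R² = Sxy²/(Sxx·Syy) = (266.15)²/(1039.5·68.808333) = 0.990347

0.990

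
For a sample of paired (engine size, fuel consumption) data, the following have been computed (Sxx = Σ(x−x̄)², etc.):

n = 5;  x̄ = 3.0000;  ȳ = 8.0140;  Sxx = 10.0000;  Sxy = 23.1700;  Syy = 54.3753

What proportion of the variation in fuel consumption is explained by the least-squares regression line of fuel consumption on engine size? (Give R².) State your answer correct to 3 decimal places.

0.987

R² = Sxy²/(Sxx·Syy) = (23.17)²/(10·54.3753) = 0.987303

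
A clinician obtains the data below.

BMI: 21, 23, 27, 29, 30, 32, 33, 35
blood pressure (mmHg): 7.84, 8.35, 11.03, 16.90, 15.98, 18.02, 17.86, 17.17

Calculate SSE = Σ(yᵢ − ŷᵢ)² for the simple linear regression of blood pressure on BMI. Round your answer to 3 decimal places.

n = 8, Σx = 230, Σy = 113.15, Σxy = 3390.97, Σx² = 6778, Σy² = 1732.3283
Sxx = Σx² − (Σx)²/n = 6778 − 6612.5 = 165.5
Sxy = Σxy − (Σx)(Σy)/n = 3390.97 − 3253.0625 = 137.9075
Syy = Σy² − (Σy)²/n = 1732.3283 − 1600.365313 = 131.962987
b = Sxy/Sxx = 137.9075/165.5 = 0.833278
SSE = Syy − b·Sxy = 131.962987 − 0.833278·137.9075 = 17.047709

17.048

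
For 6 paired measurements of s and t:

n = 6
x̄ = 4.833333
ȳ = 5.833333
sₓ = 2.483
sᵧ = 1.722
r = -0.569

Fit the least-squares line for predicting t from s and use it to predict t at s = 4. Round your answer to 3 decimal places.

6.162

b = r · sᵧ/sₓ = -0.569 · 1.722/2.483 = -0.394611
a = ȳ − b·x̄ = 5.833333 − (-0.394611)·4.833333 = 7.740617
ŷ(4) = a + b·4 = 7.740617 + (-0.394611)·4 = 6.162175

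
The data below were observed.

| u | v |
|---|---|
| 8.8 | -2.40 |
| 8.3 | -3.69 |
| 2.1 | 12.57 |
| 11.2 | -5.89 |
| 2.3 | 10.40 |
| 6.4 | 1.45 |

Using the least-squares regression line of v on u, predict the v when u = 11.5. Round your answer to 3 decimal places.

n = 6, Σx = 39.1, Σy = 12.44, Σxy = -58.118, Σx² = 322.43
Sxx = Σx² − (Σx)²/n = 322.43 − 254.801667 = 67.628333
Sxy = Σxy − (Σx)(Σy)/n = -58.118 − 81.067333 = -139.185333
b = Sxy/Sxx = -139.185333/67.628333 = -2.058092
a = ȳ − b·x̄ = 2.073333 − (-2.058092)·6.516667 = 15.485233
ŷ(11.5) = a + b·11.5 = 15.485233 + (-2.058092)·11.5 = -8.182825

-8.183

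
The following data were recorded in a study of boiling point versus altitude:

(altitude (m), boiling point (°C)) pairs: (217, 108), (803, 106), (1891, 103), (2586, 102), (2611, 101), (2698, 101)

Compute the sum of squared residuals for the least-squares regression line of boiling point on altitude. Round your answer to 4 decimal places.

n = 6, Σx = 10806, Σy = 621, Σxy = 1103308, Σx² = 25051700, Σy² = 64315
Sxx = Σx² − (Σx)²/n = 25051700 − 19461606 = 5590094
Sxy = Σxy − (Σx)(Σy)/n = 1103308 − 1118421 = -15113
Syy = Σy² − (Σy)²/n = 64315 − 64273.5 = 41.5
b = Sxy/Sxx = -15113/5590094 = -0.002704
SSE = Syy − b·Sxy = 41.5 − (-0.002704)·(-15113) = 0.641516

0.6415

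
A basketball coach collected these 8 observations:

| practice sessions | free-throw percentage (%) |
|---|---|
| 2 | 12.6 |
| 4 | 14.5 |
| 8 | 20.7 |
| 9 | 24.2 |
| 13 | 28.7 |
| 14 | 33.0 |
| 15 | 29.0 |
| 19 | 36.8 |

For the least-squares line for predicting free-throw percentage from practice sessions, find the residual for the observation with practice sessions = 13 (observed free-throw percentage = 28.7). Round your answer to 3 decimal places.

n = 8, Σx = 84, Σy = 199.5, Σxy = 2435.9, Σx² = 1116
Sxx = Σx² − (Σx)²/n = 1116 − 882 = 234
Sxy = Σxy − (Σx)(Σy)/n = 2435.9 − 2094.75 = 341.15
b = Sxy/Sxx = 341.15/234 = 1.457906
a = ȳ − b·x̄ = 24.9375 − 1.457906·10.5 = 9.629487
ŷ(13) = 9.629487 + 1.457906·13 = 28.582265
residual = y − ŷ = 28.7 − 28.582265 = 0.117735

0.118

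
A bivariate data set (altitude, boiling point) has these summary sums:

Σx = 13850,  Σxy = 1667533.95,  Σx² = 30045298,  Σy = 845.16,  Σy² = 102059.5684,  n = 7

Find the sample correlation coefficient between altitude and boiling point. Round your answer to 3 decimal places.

Sxx = Σx² − (Σx)²/n = 30045298 − 27403214.285714 = 2642083.714286
Sxy = Σxy − (Σx)(Σy)/n = 1667533.95 − 1672209.428571 = -4675.478571
Syy = Σy² − (Σy)²/n = 102059.5684 − 102042.203657 = 17.364743
r = Sxy/√(Sxx·Syy) = -4675.478571/√(45879104.305616) = -4675.478571/6773.411571 = -0.690269

-0.690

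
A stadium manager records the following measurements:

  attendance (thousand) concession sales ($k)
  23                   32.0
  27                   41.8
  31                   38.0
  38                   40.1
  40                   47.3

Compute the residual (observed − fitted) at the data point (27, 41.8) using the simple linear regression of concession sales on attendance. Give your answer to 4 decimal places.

n = 5, Σx = 159, Σy = 199.2, Σxy = 6458.4, Σx² = 5263
Sxx = Σx² − (Σx)²/n = 5263 − 5056.2 = 206.8
Sxy = Σxy − (Σx)(Σy)/n = 6458.4 − 6334.56 = 123.84
b = Sxy/Sxx = 123.84/206.8 = 0.598839
a = ȳ − b·x̄ = 39.84 − 0.598839·31.8 = 20.796905
ŷ(27) = 20.796905 + 0.598839·27 = 36.965571
residual = y − ŷ = 41.8 − 36.965571 = 4.834429

4.8344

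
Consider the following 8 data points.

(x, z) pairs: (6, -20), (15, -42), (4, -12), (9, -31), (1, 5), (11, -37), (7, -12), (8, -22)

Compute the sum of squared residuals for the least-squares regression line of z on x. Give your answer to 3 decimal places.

n = 8, Σx = 61, Σy = -171, Σxy = -1739, Σx² = 593, Σy² = 5291
Sxx = Σx² − (Σx)²/n = 593 − 465.125 = 127.875
Sxy = Σxy − (Σx)(Σy)/n = -1739 − (-1303.875) = -435.125
Syy = Σy² − (Σy)²/n = 5291 − 3655.125 = 1635.875
b = Sxy/Sxx = -435.125/127.875 = -3.402737
SSE = Syy − b·Sxy = 1635.875 − (-3.402737)·(-435.125) = 155.259042

155.259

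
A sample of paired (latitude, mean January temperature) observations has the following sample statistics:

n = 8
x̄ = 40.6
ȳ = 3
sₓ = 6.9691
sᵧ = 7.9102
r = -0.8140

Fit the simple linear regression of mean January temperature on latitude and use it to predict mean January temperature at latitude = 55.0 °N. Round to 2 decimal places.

-10.30

b = r · sᵧ/sₓ = -0.814 · 7.9102/6.9691 = -0.923922
a = ȳ − b·x̄ = 3 − (-0.923922)·40.6 = 40.511221
ŷ(55.0) = a + b·55.0 = 40.511221 + (-0.923922)·55 = -10.304473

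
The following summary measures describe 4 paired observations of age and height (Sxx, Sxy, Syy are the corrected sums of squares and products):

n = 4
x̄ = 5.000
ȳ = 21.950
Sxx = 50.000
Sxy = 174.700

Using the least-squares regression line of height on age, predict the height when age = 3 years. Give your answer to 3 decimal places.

14.962

b = Sxy/Sxx = 174.7/50 = 3.494
a = ȳ − b·x̄ = 21.95 − 3.494·5 = 4.48
ŷ(3) = a + b·3 = 4.48 + 3.494·3 = 14.962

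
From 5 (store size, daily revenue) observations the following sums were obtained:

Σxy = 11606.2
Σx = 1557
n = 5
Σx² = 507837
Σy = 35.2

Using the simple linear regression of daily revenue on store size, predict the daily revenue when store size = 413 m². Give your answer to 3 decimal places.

9.890

Sxx = Σx² − (Σx)²/n = 507837 − 484849.8 = 22987.2
Sxy = Σxy − (Σx)(Σy)/n = 11606.2 − 10961.28 = 644.92
b = Sxy/Sxx = 644.92/22987.2 = 0.028056
a = ȳ − b·x̄ = 7.04 − 0.028056·311.4 = -1.696518
ŷ(413) = a + b·413 = -1.696518 + 0.028056·413 = 9.890450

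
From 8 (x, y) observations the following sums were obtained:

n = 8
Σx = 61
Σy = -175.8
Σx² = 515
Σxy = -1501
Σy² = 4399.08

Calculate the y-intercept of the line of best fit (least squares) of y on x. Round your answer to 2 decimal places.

2.57

Sxx = Σx² − (Σx)²/n = 515 − 465.125 = 49.875
Sxy = Σxy − (Σx)(Σy)/n = -1501 − (-1340.475) = -160.525
b = Sxy/Sxx = -160.525/49.875 = -3.218546
a = ȳ − b·x̄ = -21.975 − (-3.218546)·7.625 = 2.566416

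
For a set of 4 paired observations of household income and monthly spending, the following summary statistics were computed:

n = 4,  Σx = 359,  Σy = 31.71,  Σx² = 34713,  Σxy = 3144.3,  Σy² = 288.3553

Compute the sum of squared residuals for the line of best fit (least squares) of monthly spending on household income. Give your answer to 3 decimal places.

Sxx = Σx² − (Σx)²/n = 34713 − 32220.25 = 2492.75
Sxy = Σxy − (Σx)(Σy)/n = 3144.3 − 2845.9725 = 298.3275
Syy = Σy² − (Σy)²/n = 288.3553 − 251.381025 = 36.974275
b = Sxy/Sxx = 298.3275/2492.75 = 0.119678
SSE = Syy − b·Sxy = 36.974275 − 0.119678·298.3275 = 1.271017

1.271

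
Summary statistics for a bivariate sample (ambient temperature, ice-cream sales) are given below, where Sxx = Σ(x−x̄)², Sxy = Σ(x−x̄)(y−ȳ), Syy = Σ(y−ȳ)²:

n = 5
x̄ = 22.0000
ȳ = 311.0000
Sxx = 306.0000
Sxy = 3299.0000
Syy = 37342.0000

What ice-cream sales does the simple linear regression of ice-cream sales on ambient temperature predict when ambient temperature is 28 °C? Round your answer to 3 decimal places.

b = Sxy/Sxx = 3299/306 = 10.781046
a = ȳ − b·x̄ = 311 − 10.781046·22 = 73.816993
ŷ(28) = a + b·28 = 73.816993 + 10.781046·28 = 375.686275

375.686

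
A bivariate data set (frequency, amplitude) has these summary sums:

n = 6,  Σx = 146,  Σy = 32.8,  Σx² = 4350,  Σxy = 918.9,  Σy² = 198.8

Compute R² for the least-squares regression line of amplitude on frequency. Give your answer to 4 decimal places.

Sxx = Σx² − (Σx)²/n = 4350 − 3552.666667 = 797.333333
Sxy = Σxy − (Σx)(Σy)/n = 918.9 − 798.133333 = 120.766667
Syy = Σy² − (Σy)²/n = 198.8 − 179.306667 = 19.493333
R² = Sxy²/(Sxx·Syy) = (120.766667)²/(797.333333·19.493333) = 0.938357

0.9384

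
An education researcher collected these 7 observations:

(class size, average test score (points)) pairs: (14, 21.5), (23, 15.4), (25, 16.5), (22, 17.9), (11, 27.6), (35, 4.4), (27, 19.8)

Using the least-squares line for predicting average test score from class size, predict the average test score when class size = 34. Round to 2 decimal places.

n = 7, Σx = 157, Σy = 123.1, Σxy = 2453.7, Σx² = 3909
Sxx = Σx² − (Σx)²/n = 3909 − 3521.285714 = 387.714286
Sxy = Σxy − (Σx)(Σy)/n = 2453.7 − 2760.957143 = -307.257143
b = Sxy/Sxx = -307.257143/387.714286 = -0.792483
a = ȳ − b·x̄ = 17.585714 − (-0.792483)·22.428571 = 35.359985
ŷ(34) = a + b·34 = 35.359985 + (-0.792483)·34 = 8.415549

8.42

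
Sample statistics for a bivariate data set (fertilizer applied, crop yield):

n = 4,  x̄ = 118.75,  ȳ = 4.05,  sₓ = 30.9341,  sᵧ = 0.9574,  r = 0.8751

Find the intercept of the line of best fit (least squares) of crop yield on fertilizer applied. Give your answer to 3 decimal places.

b = r · sᵧ/sₓ = 0.8751 · 0.9574/30.9341 = 0.027084
a = ȳ − b·x̄ = 4.05 − 0.027084·118.75 = 0.833769

0.834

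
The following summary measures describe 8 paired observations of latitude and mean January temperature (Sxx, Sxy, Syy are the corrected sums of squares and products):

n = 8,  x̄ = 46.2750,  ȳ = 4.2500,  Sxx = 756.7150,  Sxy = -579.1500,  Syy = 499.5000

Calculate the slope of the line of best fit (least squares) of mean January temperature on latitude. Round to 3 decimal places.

-0.765

b = Sxy/Sxx = -579.15/756.715 = -0.765348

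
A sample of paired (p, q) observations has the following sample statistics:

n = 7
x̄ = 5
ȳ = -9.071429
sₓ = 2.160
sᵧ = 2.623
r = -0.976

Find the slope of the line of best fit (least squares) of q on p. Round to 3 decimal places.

-1.185

b = r · sᵧ/sₓ = -0.976 · 2.623/2.16 = -1.185207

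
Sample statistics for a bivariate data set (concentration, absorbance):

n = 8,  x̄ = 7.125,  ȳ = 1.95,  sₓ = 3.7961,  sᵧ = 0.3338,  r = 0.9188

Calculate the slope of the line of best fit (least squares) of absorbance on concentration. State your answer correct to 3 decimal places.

0.081

b = r · sᵧ/sₓ = 0.9188 · 0.3338/3.7961 = 0.080792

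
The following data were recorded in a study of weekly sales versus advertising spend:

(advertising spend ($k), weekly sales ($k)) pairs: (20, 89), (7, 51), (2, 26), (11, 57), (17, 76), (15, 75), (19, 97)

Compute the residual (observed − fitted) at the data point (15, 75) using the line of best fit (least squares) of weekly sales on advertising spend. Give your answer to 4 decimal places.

0.5489

n = 7, Σx = 91, Σy = 471, Σxy = 7076, Σx² = 1449
Sxx = Σx² − (Σx)²/n = 1449 − 1183 = 266
Sxy = Σxy − (Σx)(Σy)/n = 7076 − 6123 = 953
b = Sxy/Sxx = 953/266 = 3.582707
a = ȳ − b·x̄ = 67.285714 − 3.582707·13 = 20.710526
ŷ(15) = 20.710526 + 3.582707·15 = 74.451128
residual = y − ŷ = 75 − 74.451128 = 0.548872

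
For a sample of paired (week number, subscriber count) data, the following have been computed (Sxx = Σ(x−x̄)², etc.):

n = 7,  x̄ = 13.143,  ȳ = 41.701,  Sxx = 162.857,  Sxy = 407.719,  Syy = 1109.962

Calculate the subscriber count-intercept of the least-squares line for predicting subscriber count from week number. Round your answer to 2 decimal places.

8.80

b = Sxy/Sxx = 407.719/162.857 = 2.503540
a = ȳ − b·x̄ = 41.701 − 2.503540·13.143 = 8.796975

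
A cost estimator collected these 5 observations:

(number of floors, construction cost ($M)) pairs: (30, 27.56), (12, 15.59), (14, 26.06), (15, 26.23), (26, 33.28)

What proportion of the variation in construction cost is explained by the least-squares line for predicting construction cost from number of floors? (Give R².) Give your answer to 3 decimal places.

n = 5, Σx = 97, Σy = 128.72, Σxy = 2637.45, Σx² = 2141, Σy² = 3477.2966
Sxx = Σx² − (Σx)²/n = 2141 − 1881.8 = 259.2
Sxy = Σxy − (Σx)(Σy)/n = 2637.45 − 2497.168 = 140.282
Syy = Σy² − (Σy)²/n = 3477.2966 − 3313.76768 = 163.52892
R² = Sxy²/(Sxx·Syy) = (140.282)²/(259.2·163.52892) = 0.464274

0.464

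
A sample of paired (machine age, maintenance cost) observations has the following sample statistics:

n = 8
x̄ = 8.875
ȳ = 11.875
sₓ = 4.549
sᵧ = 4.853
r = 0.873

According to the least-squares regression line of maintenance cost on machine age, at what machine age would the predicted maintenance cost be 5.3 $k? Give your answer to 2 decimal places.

b = r · sᵧ/sₓ = 0.873 · 4.853/4.549 = 0.931341
a = ȳ − b·x̄ = 11.875 − 0.931341·8.875 = 3.609351
Set a + b·x = 5.3: x = (5.3 − 3.609351) / 0.931341 = 1.815285

1.82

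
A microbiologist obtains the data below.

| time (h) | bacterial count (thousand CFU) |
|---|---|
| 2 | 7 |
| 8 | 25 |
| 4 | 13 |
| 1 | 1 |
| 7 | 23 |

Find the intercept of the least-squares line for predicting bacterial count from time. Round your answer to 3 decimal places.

n = 5, Σx = 22, Σy = 69, Σxy = 428, Σx² = 134
Sxx = Σx² − (Σx)²/n = 134 − 96.8 = 37.2
Sxy = Σxy − (Σx)(Σy)/n = 428 − 303.6 = 124.4
b = Sxy/Sxx = 124.4/37.2 = 3.344086
a = ȳ − b·x̄ = 13.8 − 3.344086·4.4 = -0.913978

-0.914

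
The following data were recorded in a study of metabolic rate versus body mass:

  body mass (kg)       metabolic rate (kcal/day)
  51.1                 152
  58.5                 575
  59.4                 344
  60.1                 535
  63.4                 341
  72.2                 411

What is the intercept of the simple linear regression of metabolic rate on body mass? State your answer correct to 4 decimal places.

-105.9848

n = 6, Σx = 364.7, Σy = 2358, Σxy = 145285.4, Σx² = 22406.23
Sxx = Σx² − (Σx)²/n = 22406.23 − 22167.681667 = 238.548333
Sxy = Σxy − (Σx)(Σy)/n = 145285.4 − 143327.1 = 1958.3
b = Sxy/Sxx = 1958.3/238.548333 = 8.209238
a = ȳ − b·x̄ = 393 − 8.209238·60.783333 = -105.984839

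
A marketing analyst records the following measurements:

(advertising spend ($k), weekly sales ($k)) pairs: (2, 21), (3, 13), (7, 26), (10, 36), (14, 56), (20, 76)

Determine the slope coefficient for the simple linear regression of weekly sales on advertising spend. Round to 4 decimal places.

n = 6, Σx = 56, Σy = 228, Σxy = 2927, Σx² = 758
Sxx = Σx² − (Σx)²/n = 758 − 522.666667 = 235.333333
Sxy = Σxy − (Σx)(Σy)/n = 2927 − 2128 = 799
b = Sxy/Sxx = 799/235.333333 = 3.395184

3.3952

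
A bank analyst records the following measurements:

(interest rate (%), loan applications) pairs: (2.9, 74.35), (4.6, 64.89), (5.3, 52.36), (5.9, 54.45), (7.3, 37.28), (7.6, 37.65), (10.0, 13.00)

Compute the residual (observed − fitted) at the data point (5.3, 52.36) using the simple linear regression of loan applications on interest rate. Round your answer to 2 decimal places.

n = 7, Σx = 43.6, Σy = 333.98, Σxy = 1801.156, Σx² = 303.52
Sxx = Σx² − (Σx)²/n = 303.52 − 271.565714 = 31.954286
Sxy = Σxy − (Σx)(Σy)/n = 1801.156 − 2080.218286 = -279.062286
b = Sxy/Sxx = -279.062286/31.954286 = -8.733172
a = ȳ − b·x̄ = 47.711429 − (-8.733172)·6.228571 = 102.106617
ŷ(5.3) = 102.106617 + (-8.733172)·5.3 = 55.820803
residual = y − ŷ = 52.36 − 55.820803 = -3.460803

-3.46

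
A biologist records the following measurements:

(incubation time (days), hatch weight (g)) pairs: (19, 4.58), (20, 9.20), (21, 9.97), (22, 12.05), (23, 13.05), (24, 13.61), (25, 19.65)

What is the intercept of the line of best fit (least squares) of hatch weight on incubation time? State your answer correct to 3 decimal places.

-33.142

n = 7, Σx = 154, Σy = 82.11, Σxy = 1863.53, Σx² = 3416
Sxx = Σx² − (Σx)²/n = 3416 − 3388 = 28
Sxy = Σxy − (Σx)(Σy)/n = 1863.53 − 1806.42 = 57.11
b = Sxy/Sxx = 57.11/28 = 2.039643
a = ȳ − b·x̄ = 11.73 − 2.039643·22 = -33.142143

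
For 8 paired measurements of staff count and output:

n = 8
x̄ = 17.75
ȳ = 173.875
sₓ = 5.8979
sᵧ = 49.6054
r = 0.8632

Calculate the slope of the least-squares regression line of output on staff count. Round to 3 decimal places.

7.260

b = r · sᵧ/sₓ = 0.8632 · 49.6054/5.8979 = 7.260106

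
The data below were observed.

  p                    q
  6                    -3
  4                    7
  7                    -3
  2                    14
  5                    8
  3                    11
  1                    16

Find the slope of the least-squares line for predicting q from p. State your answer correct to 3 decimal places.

-3.357

n = 7, Σx = 28, Σy = 50, Σxy = 106, Σx² = 140
Sxx = Σx² − (Σx)²/n = 140 − 112 = 28
Sxy = Σxy − (Σx)(Σy)/n = 106 − 200 = -94
b = Sxy/Sxx = -94/28 = -3.357143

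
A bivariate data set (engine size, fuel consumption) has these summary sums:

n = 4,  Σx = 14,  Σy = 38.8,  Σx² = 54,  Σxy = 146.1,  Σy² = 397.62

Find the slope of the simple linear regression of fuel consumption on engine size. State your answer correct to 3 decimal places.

2.060

Sxx = Σx² − (Σx)²/n = 54 − 49 = 5
Sxy = Σxy − (Σx)(Σy)/n = 146.1 − 135.8 = 10.3
b = Sxy/Sxx = 10.3/5 = 2.06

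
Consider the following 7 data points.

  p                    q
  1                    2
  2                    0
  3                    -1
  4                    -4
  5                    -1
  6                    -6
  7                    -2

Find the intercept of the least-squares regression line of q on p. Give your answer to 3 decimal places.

n = 7, Σx = 28, Σy = -12, Σxy = -72, Σx² = 140
Sxx = Σx² − (Σx)²/n = 140 − 112 = 28
Sxy = Σxy − (Σx)(Σy)/n = -72 − (-48) = -24
b = Sxy/Sxx = -24/28 = -0.857143
a = ȳ − b·x̄ = -1.714286 − (-0.857143)·4 = 1.714286

1.714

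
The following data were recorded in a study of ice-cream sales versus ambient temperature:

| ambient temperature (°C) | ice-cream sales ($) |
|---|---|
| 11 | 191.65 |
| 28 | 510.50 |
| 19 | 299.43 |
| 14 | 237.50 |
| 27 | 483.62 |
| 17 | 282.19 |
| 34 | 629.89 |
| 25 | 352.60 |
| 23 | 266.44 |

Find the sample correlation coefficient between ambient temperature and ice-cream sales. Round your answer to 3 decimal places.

n = 9, Σx = 198, Σy = 3253.82, Σxy = 79630.67, Σx² = 4790, Σy² = 1349002.4936
Sxx = Σx² − (Σx)²/n = 4790 − 4356 = 434
Sxy = Σxy − (Σx)(Σy)/n = 79630.67 − 71584.04 = 8046.63
Syy = Σy² − (Σy)²/n = 1349002.4936 − 1176371.621378 = 172630.872222
r = Sxy/√(Sxx·Syy) = 8046.63/√(74921798.544444) = 8046.63/8655.737897 = 0.929630

0.930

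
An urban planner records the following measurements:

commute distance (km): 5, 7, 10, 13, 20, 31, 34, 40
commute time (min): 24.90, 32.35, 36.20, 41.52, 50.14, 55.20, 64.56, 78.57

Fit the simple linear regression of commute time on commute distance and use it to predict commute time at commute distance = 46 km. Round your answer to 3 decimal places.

n = 8, Σx = 160, Σy = 383.44, Σxy = 9304.55, Σx² = 4460
Sxx = Σx² − (Σx)²/n = 4460 − 3200 = 1260
Sxy = Σxy − (Σx)(Σy)/n = 9304.55 − 7668.8 = 1635.75
b = Sxy/Sxx = 1635.75/1260 = 1.298214
a = ȳ − b·x̄ = 47.93 − 1.298214·20 = 21.965714
ŷ(46) = a + b·46 = 21.965714 + 1.298214·46 = 81.683571

81.684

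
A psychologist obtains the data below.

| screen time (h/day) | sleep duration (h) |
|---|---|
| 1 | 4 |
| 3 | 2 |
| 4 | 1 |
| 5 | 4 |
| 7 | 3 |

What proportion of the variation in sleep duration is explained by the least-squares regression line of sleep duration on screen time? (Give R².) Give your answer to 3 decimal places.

0.007

n = 5, Σx = 20, Σy = 14, Σxy = 55, Σx² = 100, Σy² = 46
Sxx = Σx² − (Σx)²/n = 100 − 80 = 20
Sxy = Σxy − (Σx)(Σy)/n = 55 − 56 = -1
Syy = Σy² − (Σy)²/n = 46 − 39.2 = 6.8
R² = Sxy²/(Sxx·Syy) = (-1)²/(20·6.8) = 0.007353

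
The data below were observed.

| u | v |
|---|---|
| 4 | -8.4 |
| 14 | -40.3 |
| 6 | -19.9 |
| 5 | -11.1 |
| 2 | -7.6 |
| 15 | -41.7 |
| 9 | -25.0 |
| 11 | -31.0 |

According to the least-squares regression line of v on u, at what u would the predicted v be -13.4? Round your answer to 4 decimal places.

4.8270

n = 8, Σx = 66, Σy = -185, Σxy = -1979.4, Σx² = 704
Sxx = Σx² − (Σx)²/n = 704 − 544.5 = 159.5
Sxy = Σxy − (Σx)(Σy)/n = -1979.4 − (-1526.25) = -453.15
b = Sxy/Sxx = -453.15/159.5 = -2.841066
a = ȳ − b·x̄ = -23.125 − (-2.841066)·8.25 = 0.313793
Set a + b·x = -13.4: x = (-13.4 − 0.313793) / (-2.841066) = 4.826989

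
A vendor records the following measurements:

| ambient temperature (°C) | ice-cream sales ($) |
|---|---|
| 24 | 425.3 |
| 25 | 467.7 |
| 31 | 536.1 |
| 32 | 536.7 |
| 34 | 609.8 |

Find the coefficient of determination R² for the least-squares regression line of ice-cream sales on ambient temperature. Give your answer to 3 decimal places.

n = 5, Σx = 146, Σy = 2575.6, Σxy = 76426.4, Σx² = 4342, Σy² = 1346929.52
Sxx = Σx² − (Σx)²/n = 4342 − 4263.2 = 78.8
Sxy = Σxy − (Σx)(Σy)/n = 76426.4 − 75207.52 = 1218.88
Syy = Σy² − (Σy)²/n = 1346929.52 − 1326743.072 = 20186.448
R² = Sxy²/(Sxx·Syy) = (1218.88)²/(78.8·20186.448) = 0.933976

0.934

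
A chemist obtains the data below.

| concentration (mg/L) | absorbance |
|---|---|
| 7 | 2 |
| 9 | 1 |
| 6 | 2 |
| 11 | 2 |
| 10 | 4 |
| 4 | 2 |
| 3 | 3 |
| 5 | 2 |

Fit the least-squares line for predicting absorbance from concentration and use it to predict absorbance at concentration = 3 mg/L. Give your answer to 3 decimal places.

2.234

n = 8, Σx = 55, Σy = 18, Σxy = 124, Σx² = 437
Sxx = Σx² − (Σx)²/n = 437 − 378.125 = 58.875
Sxy = Σxy − (Σx)(Σy)/n = 124 − 123.75 = 0.25
b = Sxy/Sxx = 0.25/58.875 = 0.004246
a = ȳ − b·x̄ = 2.25 − 0.004246·6.875 = 2.220807
ŷ(3) = a + b·3 = 2.220807 + 0.004246·3 = 2.233546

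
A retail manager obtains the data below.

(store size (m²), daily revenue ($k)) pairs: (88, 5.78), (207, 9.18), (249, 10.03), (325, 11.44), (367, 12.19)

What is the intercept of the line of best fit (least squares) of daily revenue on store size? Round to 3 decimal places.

4.092

n = 5, Σx = 1236, Σy = 48.62, Σxy = 13098.1, Σx² = 352908
Sxx = Σx² − (Σx)²/n = 352908 − 305539.2 = 47368.8
Sxy = Σxy − (Σx)(Σy)/n = 13098.1 − 12018.864 = 1079.236
b = Sxy/Sxx = 1079.236/47368.8 = 0.022784
a = ȳ − b·x̄ = 9.724 − 0.022784·247.2 = 4.091872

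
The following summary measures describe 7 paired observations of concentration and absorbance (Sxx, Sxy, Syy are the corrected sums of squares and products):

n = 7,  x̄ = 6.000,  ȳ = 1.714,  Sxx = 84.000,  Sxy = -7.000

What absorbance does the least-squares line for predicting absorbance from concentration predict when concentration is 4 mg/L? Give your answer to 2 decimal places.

b = Sxy/Sxx = -7/84 = -0.083333
a = ȳ − b·x̄ = 1.714 − (-0.083333)·6 = 2.214
ŷ(4) = a + b·4 = 2.214 + (-0.083333)·4 = 1.880667

1.88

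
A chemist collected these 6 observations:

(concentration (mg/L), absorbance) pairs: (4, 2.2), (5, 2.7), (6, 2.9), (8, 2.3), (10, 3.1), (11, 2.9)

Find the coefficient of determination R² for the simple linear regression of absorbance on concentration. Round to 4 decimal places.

0.3374

n = 6, Σx = 44, Σy = 16.1, Σxy = 121, Σx² = 362, Σy² = 43.85
Sxx = Σx² − (Σx)²/n = 362 − 322.666667 = 39.333333
Sxy = Σxy − (Σx)(Σy)/n = 121 − 118.066667 = 2.933333
Syy = Σy² − (Σy)²/n = 43.85 − 43.201667 = 0.648333
R² = Sxy²/(Sxx·Syy) = (2.933333)²/(39.333333·0.648333) = 0.337414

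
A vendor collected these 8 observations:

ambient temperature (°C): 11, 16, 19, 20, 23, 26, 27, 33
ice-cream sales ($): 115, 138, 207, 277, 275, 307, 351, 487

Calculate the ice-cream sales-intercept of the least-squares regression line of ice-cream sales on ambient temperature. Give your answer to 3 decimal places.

n = 8, Σx = 175, Σy = 2157, Σxy = 52801, Σx² = 4161
Sxx = Σx² − (Σx)²/n = 4161 − 3828.125 = 332.875
Sxy = Σxy − (Σx)(Σy)/n = 52801 − 47184.375 = 5616.625
b = Sxy/Sxx = 5616.625/332.875 = 16.873075
a = ȳ − b·x̄ = 269.625 − 16.873075·21.875 = -99.473526

-99.474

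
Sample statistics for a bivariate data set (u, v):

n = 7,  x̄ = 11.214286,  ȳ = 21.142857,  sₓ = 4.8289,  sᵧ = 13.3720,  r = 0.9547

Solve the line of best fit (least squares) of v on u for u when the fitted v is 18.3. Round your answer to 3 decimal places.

10.139

b = r · sᵧ/sₓ = 0.9547 · 13.372/4.8289 = 2.643718
a = ȳ − b·x̄ = 21.142857 − 2.643718·11.214286 = -8.504549
Set a + b·x = 18.3: x = (18.3 − (-8.504549)) / 2.643718 = 10.138961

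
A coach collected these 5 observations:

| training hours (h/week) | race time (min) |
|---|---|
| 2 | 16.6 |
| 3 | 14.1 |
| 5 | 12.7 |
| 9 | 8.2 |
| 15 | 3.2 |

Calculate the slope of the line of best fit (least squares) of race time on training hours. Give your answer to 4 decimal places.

n = 5, Σx = 34, Σy = 54.8, Σxy = 260.8, Σx² = 344
Sxx = Σx² − (Σx)²/n = 344 − 231.2 = 112.8
Sxy = Σxy − (Σx)(Σy)/n = 260.8 − 372.64 = -111.84
b = Sxy/Sxx = -111.84/112.8 = -0.991489

-0.9915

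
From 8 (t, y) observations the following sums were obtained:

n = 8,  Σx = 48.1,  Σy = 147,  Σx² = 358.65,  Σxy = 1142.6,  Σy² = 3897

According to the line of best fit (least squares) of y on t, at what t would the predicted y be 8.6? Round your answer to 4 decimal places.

Sxx = Σx² − (Σx)²/n = 358.65 − 289.20125 = 69.44875
Sxy = Σxy − (Σx)(Σy)/n = 1142.6 − 883.8375 = 258.7625
b = Sxy/Sxx = 258.7625/69.44875 = 3.725949
a = ȳ − b·x̄ = 18.375 − 3.725949·6.0125 = -4.027268
Set a + b·x = 8.6: x = (8.6 − (-4.027268)) / 3.725949 = 3.389007

3.3890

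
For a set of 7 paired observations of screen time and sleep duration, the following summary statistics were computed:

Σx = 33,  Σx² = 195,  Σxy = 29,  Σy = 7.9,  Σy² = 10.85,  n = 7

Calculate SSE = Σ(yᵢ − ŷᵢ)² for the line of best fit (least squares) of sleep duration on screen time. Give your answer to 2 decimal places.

Sxx = Σx² − (Σx)²/n = 195 − 155.571429 = 39.428571
Sxy = Σxy − (Σx)(Σy)/n = 29 − 37.242857 = -8.242857
Syy = Σy² − (Σy)²/n = 10.85 − 8.915714 = 1.934286
b = Sxy/Sxx = -8.242857/39.428571 = -0.209058
SSE = Syy − b·Sxy = 1.934286 − (-0.209058)·(-8.242857) = 0.211051

0.21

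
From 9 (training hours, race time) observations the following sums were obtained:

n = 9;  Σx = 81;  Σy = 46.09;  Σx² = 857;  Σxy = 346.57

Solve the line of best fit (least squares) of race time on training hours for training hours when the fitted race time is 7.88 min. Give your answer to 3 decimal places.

3.825

Sxx = Σx² − (Σx)²/n = 857 − 729 = 128
Sxy = Σxy − (Σx)(Σy)/n = 346.57 − 414.81 = -68.24
b = Sxy/Sxx = -68.24/128 = -0.533125
a = ȳ − b·x̄ = 5.121111 − (-0.533125)·9 = 9.919236
Set a + b·x = 7.88: x = (7.88 − 9.919236) / (-0.533125) = 3.825062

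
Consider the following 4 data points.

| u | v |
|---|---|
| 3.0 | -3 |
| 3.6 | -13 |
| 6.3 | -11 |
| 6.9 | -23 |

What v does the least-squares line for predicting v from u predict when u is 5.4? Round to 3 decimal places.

n = 4, Σx = 19.8, Σy = -50, Σxy = -283.8, Σx² = 109.26
Sxx = Σx² − (Σx)²/n = 109.26 − 98.01 = 11.25
Sxy = Σxy − (Σx)(Σy)/n = -283.8 − (-247.5) = -36.3
b = Sxy/Sxx = -36.3/11.25 = -3.226667
a = ȳ − b·x̄ = -12.5 − (-3.226667)·4.95 = 3.472
ŷ(5.4) = a + b·5.4 = 3.472 + (-3.226667)·5.4 = -13.952

-13.952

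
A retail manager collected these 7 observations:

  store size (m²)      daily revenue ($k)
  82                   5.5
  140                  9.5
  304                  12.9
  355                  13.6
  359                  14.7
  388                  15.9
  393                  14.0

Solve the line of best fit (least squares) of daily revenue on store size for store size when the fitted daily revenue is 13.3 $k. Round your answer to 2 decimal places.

325.02

n = 7, Σx = 2021, Σy = 86.1, Σxy = 27479.1, Σx² = 678639
Sxx = Σx² − (Σx)²/n = 678639 − 583491.571429 = 95147.428571
Sxy = Σxy − (Σx)(Σy)/n = 27479.1 − 24858.3 = 2620.8
b = Sxy/Sxx = 2620.8/95147.428571 = 0.027545
a = ȳ − b·x̄ = 12.3 − 0.027545·288.714286 = 4.347474
Set a + b·x = 13.3: x = (13.3 − 4.347474) / 0.027545 = 325.019013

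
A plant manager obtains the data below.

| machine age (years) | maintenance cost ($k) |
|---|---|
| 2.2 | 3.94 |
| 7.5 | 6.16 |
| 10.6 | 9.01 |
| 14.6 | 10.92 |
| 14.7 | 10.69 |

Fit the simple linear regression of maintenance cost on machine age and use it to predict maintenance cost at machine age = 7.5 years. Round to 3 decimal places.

n = 5, Σx = 49.6, Σy = 40.72, Σxy = 466.949, Σx² = 602.7
Sxx = Σx² − (Σx)²/n = 602.7 − 492.032 = 110.668
Sxy = Σxy − (Σx)(Σy)/n = 466.949 − 403.9424 = 63.0066
b = Sxy/Sxx = 63.0066/110.668 = 0.569330
a = ȳ − b·x̄ = 8.144 − 0.569330·9.92 = 2.496248
ŷ(7.5) = a + b·7.5 = 2.496248 + 0.569330·7.5 = 6.766222

6.766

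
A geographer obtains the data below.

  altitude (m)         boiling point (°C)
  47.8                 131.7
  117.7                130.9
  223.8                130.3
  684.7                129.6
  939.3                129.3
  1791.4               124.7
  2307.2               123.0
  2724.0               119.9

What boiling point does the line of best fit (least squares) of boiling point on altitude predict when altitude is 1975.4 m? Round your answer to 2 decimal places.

123.87

n = 8, Σx = 8835.9, Σy = 1019.4, Σxy = 1094832.72, Σx² = 17369784.95
Sxx = Σx² − (Σx)²/n = 17369784.95 − 9759141.10125 = 7610643.84875
Sxy = Σxy − (Σx)(Σy)/n = 1094832.72 − 1125914.5575 = -31081.8375
b = Sxy/Sxx = -31081.8375/7610643.84875 = -0.004084
a = ȳ − b·x̄ = 127.425 − (-0.004084)·1104.4875 = 131.935722
ŷ(1975.4) = a + b·1975.4 = 131.935722 + (-0.004084)·1975.4 = 123.868197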